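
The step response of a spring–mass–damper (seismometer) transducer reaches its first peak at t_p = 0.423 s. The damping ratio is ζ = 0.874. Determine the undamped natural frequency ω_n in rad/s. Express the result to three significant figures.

ω_n ≈ 15.3 rad/s

Peak time t_p = π/ω_d, so ω_d = π/t_p = π/0.423 = 7.43 rad/s.
ω_n = ω_d/√(1−ζ²) = 7.43/√0.236 = 15.3 rad/s.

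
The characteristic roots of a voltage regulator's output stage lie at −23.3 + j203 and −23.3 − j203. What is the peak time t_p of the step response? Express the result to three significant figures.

t_p ≈ 0.0155 s

t_p = π/ω_d with ω_d = 203 (the imaginary part), so t_p = 0.0155 s.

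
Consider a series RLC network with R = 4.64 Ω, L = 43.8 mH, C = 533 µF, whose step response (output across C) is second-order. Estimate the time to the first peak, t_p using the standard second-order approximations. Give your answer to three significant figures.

t_p ≈ 0.0157 s

For a series RLC circuit (capacitor voltage as output), ω_n = 1/√(LC) = 1/√(43.8 mH · 533 µF) = 207 rad/s.
ζ = (R/2)·√(C/L) = (4.64/2)·√(533 µF/43.8 mH) = 0.256.
ω_d = 207·√(1 − 0.256²) = 200 rad/s. t_p = π/ω_d = 0.0157 s.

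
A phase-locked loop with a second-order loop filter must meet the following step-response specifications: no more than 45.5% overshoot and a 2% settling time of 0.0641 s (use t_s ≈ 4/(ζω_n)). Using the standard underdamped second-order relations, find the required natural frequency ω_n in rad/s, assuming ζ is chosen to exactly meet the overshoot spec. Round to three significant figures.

From %OS = 100·exp(−πζ/√(1−ζ²)), invert to get ζ = −ln(OS)/√(π² + ln²(OS)) with OS = 0.455.
−ln 0.455 = 0.7875, so ζ = 0.7875/√(π² + 0.6201) = 0.243.
From t_s ≈ 4/(ζω_n): ω_n = 4/(ζ·t_s) = 4/(0.243·0.0641) = 257 rad/s.

ω_n ≈ 257 rad/s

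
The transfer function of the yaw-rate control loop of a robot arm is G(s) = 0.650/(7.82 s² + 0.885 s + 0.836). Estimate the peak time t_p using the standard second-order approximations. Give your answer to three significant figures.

t_p ≈ 9.76 s

Dividing through by 7.82: denominator becomes s² + 0.1132 s + 0.1069.
So ω_n = √0.1069 = 0.327 rad/s and ζ = 0.1132/(2·0.327) = 0.173.
The damped frequency ω_d = ω_n√(1−ζ²) = 0.322 rad/s. t_p = π/ω_d = 9.76 s.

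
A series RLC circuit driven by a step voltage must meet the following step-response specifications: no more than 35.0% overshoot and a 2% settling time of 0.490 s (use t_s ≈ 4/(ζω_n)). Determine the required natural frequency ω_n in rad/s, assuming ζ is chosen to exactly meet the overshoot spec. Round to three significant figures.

ζ = −ln(OS)/√(π² + (ln OS)²). With OS = 0.350, ln OS = −1.050 and ζ = 1.050/3.312 = 0.317.
From t_s ≈ 4/(ζω_n): ω_n = 4/(ζ·t_s) = 4/(0.317·0.490) = 25.8 rad/s.

ω_n ≈ 25.8 rad/s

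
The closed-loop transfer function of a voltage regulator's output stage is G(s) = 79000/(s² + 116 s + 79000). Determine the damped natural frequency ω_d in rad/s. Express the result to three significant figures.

Matching coefficients with s² + 2ζω_n s + ω_n² gives ω_n² = 79000 ⇒ ω_n = 281 rad/s, and ζ = 116/(2ω_n) = 0.206.
ω_d = ω_n√(1−ζ²) = 275 rad/s.

ω_d ≈ 275 rad/s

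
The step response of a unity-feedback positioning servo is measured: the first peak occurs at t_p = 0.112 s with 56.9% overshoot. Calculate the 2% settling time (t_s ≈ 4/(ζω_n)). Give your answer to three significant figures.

t_s ≈ 0.795 s

The overshoot fixes ζ = −ln(OS)/√(π²+ln²(OS)) = 0.177.
t_p = π/ω_d ⇒ ω_d = 28.0 rad/s; then ω_n = ω_d/√(1−ζ²) = 28.5 rad/s.
t_s ≈ 4/(ζω_n) = 4/(0.177·28.5) = 0.795 s.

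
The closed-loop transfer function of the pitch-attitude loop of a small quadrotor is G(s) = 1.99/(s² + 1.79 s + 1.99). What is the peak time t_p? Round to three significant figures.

Matching coefficients with s² + 2ζω_n s + ω_n² gives ω_n² = 1.99 ⇒ ω_n = 1.41 rad/s, and ζ = 1.79/(2ω_n) = 0.634.
ω_d = 1.41·√(1 − 0.634²) = 1.09 rad/s. Then t_p = π/ω_d = 2.88 s.

t_p ≈ 2.88 s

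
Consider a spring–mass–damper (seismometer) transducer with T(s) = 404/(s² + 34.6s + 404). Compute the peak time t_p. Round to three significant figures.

t_p ≈ 0.307 s

ω_n = √404 = 20.1 rad/s; ζ = 34.6/(2·20.1) = 0.861.
The damped frequency ω_d = ω_n√(1−ζ²) = 10.2 rad/s. Then t_p = π/ω_d = 0.307 s.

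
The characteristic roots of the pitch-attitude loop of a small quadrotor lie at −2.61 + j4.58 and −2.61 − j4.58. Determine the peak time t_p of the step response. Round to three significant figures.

t_p = π/ω_d with ω_d = 4.58 (the imaginary part), so t_p = 0.686 s.

t_p ≈ 0.686 s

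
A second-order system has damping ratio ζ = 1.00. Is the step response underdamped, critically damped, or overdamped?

critically damped

Since ζ = 1, the system is critically damped.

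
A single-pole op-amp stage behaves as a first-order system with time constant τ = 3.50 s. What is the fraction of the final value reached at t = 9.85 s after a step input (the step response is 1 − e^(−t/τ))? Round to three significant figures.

y/y_∞ ≈ 0.940

y(t)/y_∞ = 1 − e^(−t/τ) = 1 − e^(−9.85/3.50) = 1 − e^(−2.81) = 0.940.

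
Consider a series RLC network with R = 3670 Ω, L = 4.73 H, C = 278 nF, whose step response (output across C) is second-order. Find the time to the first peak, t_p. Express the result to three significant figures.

For a series RLC circuit (capacitor voltage as output), ω_n = 1/√(LC) = 1/√(4.73 H · 278 nF) = 872 rad/s.
ζ = (R/2)·√(C/L) = (3670/2)·√(278 nF/4.73 H) = 0.445.
ω_d = 872·√(1 − 0.445²) = 781 rad/s. t_p = π/ω_d = 0.00402 s.

t_p ≈ 0.00402 s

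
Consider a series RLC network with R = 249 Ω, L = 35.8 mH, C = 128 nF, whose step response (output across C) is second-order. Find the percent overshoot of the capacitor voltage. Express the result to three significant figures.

For a series RLC circuit (capacitor voltage as output), ω_n = 1/√(LC) = 1/√(35.8 mH · 128 nF) = 14800 rad/s.
ζ = (R/2)·√(C/L) = (249/2)·√(128 nF/35.8 mH) = 0.235.
Overshoot: exp(−π·0.235/√(1−0.235²)) = 0.467, i.e. 46.7%.

%OS ≈ 46.7%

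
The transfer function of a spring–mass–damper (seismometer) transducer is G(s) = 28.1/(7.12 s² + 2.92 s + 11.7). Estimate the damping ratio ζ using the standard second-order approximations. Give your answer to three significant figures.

Dividing through by 7.12: denominator becomes s² + 0.4101 s + 1.643.
So ω_n = √1.643 = 1.28 rad/s and ζ = 0.4101/(2·1.28) = 0.160.

ζ ≈ 0.160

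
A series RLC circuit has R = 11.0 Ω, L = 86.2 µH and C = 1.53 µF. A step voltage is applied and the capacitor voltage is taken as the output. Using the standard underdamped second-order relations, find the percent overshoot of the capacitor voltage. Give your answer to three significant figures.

%OS ≈ 3.40%

For a series RLC circuit (capacitor voltage as output), ω_n = 1/√(LC) = 1/√(86.2 µH · 1.53 µF) = 87100 rad/s.
ζ = (R/2)·√(C/L) = (11.0/2)·√(1.53 µF/86.2 µH) = 0.733.
Overshoot: exp(−π·0.733/√(1−0.733²)) = 0.0340, i.e. 3.40%.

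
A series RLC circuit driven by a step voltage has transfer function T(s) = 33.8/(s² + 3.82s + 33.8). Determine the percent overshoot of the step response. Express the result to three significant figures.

%OS ≈ 33.5%

Matching coefficients with s² + 2ζω_n s + ω_n² gives ω_n² = 33.8 ⇒ ω_n = 5.81 rad/s, and ζ = 3.82/(2ω_n) = 0.329.
%OS = 100·exp(−πζ/√(1−ζ²)) = 33.5%.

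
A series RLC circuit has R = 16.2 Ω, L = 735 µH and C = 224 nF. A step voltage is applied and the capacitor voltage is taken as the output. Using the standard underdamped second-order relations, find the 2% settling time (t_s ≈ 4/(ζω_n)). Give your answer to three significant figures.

t_s ≈ 0.000363 s

For a series RLC circuit (capacitor voltage as output), ω_n = 1/√(LC) = 1/√(735 µH · 224 nF) = 77900 rad/s.
ζ = (R/2)·√(C/L) = (16.2/2)·√(224 nF/735 µH) = 0.141.
t_s ≈ 4/(ζω_n) = 0.000363 s.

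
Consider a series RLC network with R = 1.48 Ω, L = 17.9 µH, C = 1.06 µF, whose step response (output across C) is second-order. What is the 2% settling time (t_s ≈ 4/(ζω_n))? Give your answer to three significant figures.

For a series RLC circuit (capacitor voltage as output), ω_n = 1/√(LC) = 1/√(17.9 µH · 1.06 µF) = 230000 rad/s.
ζ = (R/2)·√(C/L) = (1.48/2)·√(1.06 µF/17.9 µH) = 0.180.
t_s ≈ 4/(ζω_n) = 0.0000968 s.

t_s ≈ 0.0000968 s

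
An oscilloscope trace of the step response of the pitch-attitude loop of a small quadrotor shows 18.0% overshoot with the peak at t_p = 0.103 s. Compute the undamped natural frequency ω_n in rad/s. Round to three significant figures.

ω_n ≈ 34.7 rad/s

The overshoot fixes ζ = −ln(OS)/√(π²+ln²(OS)) = 0.479.
t_p = π/ω_d ⇒ ω_d = 30.5 rad/s; then ω_n = ω_d/√(1−ζ²) = 34.7 rad/s.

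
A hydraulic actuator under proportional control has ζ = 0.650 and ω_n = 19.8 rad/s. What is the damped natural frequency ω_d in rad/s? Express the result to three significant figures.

ω_d ≈ 15.0 rad/s

ω_d = ω_n√(1−ζ²) = 19.8·√0.577 = 15.0 rad/s.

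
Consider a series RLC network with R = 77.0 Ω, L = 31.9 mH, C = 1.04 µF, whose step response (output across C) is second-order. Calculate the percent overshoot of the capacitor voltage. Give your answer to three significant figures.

%OS ≈ 49.3%

For a series RLC circuit (capacitor voltage as output), ω_n = 1/√(LC) = 1/√(31.9 mH · 1.04 µF) = 5490 rad/s.
ζ = (R/2)·√(C/L) = (77.0/2)·√(1.04 µF/31.9 mH) = 0.220.
Overshoot: exp(−π·0.220/√(1−0.220²)) = 0.493, i.e. 49.3%.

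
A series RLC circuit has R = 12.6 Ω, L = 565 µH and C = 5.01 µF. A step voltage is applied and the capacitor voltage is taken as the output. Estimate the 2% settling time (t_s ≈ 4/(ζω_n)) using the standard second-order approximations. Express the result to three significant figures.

t_s ≈ 0.000359 s

For a series RLC circuit (capacitor voltage as output), ω_n = 1/√(LC) = 1/√(565 µH · 5.01 µF) = 18800 rad/s.
ζ = (R/2)·√(C/L) = (12.6/2)·√(5.01 µF/565 µH) = 0.593.
t_s ≈ 4/(ζω_n) = 0.000359 s.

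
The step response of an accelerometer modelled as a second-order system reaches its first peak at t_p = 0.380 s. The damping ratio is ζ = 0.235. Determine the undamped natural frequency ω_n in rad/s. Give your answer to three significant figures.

Peak time t_p = π/ω_d, so ω_d = π/t_p = π/0.380 = 8.27 rad/s.
ω_n = ω_d/√(1−ζ²) = 8.27/√0.945 = 8.51 rad/s.

ω_n ≈ 8.51 rad/s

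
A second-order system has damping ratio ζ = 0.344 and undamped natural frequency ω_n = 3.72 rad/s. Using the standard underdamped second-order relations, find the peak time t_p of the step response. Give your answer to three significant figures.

The damped frequency is ω_d = ω_n√(1−ζ²) = 3.72·√(1−0.118) = 3.49 rad/s.
Peak time t_p = π/ω_d = π/3.49 = 0.899 s.

t_p ≈ 0.899 s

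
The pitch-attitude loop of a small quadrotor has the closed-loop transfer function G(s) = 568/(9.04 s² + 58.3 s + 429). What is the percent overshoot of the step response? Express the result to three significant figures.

%OS ≈ 18.9%

Dividing through by 9.04: denominator becomes s² + 6.449 s + 47.46.
So ω_n = √47.46 = 6.89 rad/s and ζ = 6.449/(2·6.89) = 0.468.
Overshoot: exp(−π·0.468/√(1−0.468²)) = 0.189, i.e. 18.9%.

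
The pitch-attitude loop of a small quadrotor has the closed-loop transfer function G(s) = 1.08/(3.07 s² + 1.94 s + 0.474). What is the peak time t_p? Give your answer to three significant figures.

t_p ≈ 13.4 s

Dividing through by 3.07: denominator becomes s² + 0.6319 s + 0.1544.
So ω_n = √0.1544 = 0.393 rad/s and ζ = 0.6319/(2·0.393) = 0.804.
The damped frequency ω_d = ω_n√(1−ζ²) = 0.234 rad/s. t_p = π/ω_d = 13.4 s.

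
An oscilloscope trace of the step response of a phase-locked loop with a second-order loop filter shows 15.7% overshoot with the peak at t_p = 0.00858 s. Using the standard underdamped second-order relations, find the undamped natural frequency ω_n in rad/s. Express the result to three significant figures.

ω_n ≈ 425 rad/s

From the overshoot, ζ = −ln(OS)/√(π²+ln²(OS)) = 0.508.
From t_p = π/ω_d, ω_d = π/0.00858 = 366 rad/s, so ω_n = ω_d/√(1−ζ²) = 425 rad/s.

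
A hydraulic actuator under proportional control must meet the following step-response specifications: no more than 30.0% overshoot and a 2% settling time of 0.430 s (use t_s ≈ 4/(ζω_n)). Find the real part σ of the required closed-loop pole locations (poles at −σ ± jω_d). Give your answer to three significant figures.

σ ≈ 9.30

The settling-time spec alone fixes σ = ζω_n = 4/t_s = 4/0.430 = 9.30.
(Overshoot then fixes ζ = 0.358 and hence ω_d = σ·√(1−ζ²)/ζ = 24.3 rad/s.)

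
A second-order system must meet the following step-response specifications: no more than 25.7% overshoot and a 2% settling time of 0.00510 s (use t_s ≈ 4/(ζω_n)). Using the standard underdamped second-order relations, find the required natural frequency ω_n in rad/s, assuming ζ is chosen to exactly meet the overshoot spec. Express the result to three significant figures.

From %OS = 100·exp(−πζ/√(1−ζ²)), invert to get ζ = −ln(OS)/√(π² + ln²(OS)) with OS = 0.257.
−ln 0.257 = 1.359, so ζ = 1.359/√(π² + 1.846) = 0.397.
From t_s ≈ 4/(ζω_n): ω_n = 4/(ζ·t_s) = 4/(0.397·0.00510) = 1980 rad/s.

ω_n ≈ 1980 rad/s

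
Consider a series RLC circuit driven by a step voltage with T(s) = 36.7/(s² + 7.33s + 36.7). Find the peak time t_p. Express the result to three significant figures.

Comparing the denominator to s² + 2ζω_n s + ω_n²: ω_n = √36.7 = 6.06 rad/s, and 2ζω_n = 7.33 so ζ = 7.33/(2·6.06) = 0.605.
ω_d = 6.06·√(1 − 0.605²) = 4.82 rad/s. Then t_p = π/ω_d = 0.651 s.

t_p ≈ 0.651 s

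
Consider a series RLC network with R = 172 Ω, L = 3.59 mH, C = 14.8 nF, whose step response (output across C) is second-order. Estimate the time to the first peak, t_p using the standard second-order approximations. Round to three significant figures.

t_p ≈ 0.0000233 s

For a series RLC circuit (capacitor voltage as output), ω_n = 1/√(LC) = 1/√(3.59 mH · 14.8 nF) = 137000 rad/s.
ζ = (R/2)·√(C/L) = (172/2)·√(14.8 nF/3.59 mH) = 0.175.
ω_d = 137000·√(1 − 0.175²) = 135000 rad/s. t_p = π/ω_d = 0.0000233 s.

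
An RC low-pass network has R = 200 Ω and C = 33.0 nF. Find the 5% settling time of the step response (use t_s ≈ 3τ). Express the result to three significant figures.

τ = RC = 200 × 33.0 nF = 0.00000660 s.
t_s ≈ 3τ = 0.0000198 s.

t_s ≈ 0.0000198 s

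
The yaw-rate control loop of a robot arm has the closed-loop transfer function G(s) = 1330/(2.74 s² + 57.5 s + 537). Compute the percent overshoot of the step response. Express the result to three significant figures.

Dividing through by 2.74: denominator becomes s² + 20.99 s + 196.0.
So ω_n = √196.0 = 14.0 rad/s and ζ = 20.99/(2·14.0) = 0.750.
%OS = 100 e^{−πζ/√(1−ζ²)} with ζ = 0.750 gives 2.85%.

%OS ≈ 2.85%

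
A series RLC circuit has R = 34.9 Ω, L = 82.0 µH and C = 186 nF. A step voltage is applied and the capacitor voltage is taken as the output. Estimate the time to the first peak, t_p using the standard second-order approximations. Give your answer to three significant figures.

For a series RLC circuit (capacitor voltage as output), ω_n = 1/√(LC) = 1/√(82.0 µH · 186 nF) = 256000 rad/s.
ζ = (R/2)·√(C/L) = (34.9/2)·√(186 nF/82.0 µH) = 0.831.
ω_d = ω_n√(1−ζ²) = 142000 rad/s. t_p = π/ω_d = 0.0000221 s.

t_p ≈ 0.0000221 s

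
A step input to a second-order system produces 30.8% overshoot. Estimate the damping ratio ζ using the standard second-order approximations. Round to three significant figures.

ζ ≈ 0.351

Inverting the overshoot relation: ζ = |ln 0.308|/√(π² + ln²0.308) = 0.351.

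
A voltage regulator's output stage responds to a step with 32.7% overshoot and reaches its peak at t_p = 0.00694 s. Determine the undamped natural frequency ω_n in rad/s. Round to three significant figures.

ζ from %OS: ζ = |ln 0.327|/√(π²+ln²0.327) = 0.335.
From t_p = π/ω_d, ω_d = π/0.00694 = 453 rad/s, so ω_n = ω_d/√(1−ζ²) = 480 rad/s.

ω_n ≈ 480 rad/s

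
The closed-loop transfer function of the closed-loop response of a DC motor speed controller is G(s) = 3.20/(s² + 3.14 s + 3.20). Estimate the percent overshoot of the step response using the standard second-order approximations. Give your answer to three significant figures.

ω_n = √3.20 = 1.79 rad/s; ζ = 3.14/(2·1.79) = 0.878.
%OS = 100·exp(−πζ/√(1−ζ²)) = 0.317%.

%OS ≈ 0.317%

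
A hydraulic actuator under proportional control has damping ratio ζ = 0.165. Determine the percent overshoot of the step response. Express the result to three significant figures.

For an underdamped second-order system, %OS = 100·exp(−πζ/√(1−ζ²)).
πζ/√(1−ζ²) = π·0.165/√(1−0.0272) = 0.5256, so %OS = 100·e^(−0.5256) = 59.1%.

%OS ≈ 59.1%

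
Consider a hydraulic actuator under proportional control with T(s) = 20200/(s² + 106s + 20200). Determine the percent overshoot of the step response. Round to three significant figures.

ω_n = √20200 = 142 rad/s; ζ = 106/(2·142) = 0.373.
%OS = 100·exp(−πζ/√(1−ζ²)) = 28.3%.

%OS ≈ 28.3%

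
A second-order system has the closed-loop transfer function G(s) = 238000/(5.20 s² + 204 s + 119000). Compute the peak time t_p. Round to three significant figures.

Dividing through by 5.20: denominator becomes s² + 39.23 s + 22880.
So ω_n = √22880 = 151 rad/s and ζ = 39.23/(2·151) = 0.130.
ω_d = ω_n√(1−ζ²) = 150 rad/s. t_p = π/ω_d = 0.0209 s.

t_p ≈ 0.0209 s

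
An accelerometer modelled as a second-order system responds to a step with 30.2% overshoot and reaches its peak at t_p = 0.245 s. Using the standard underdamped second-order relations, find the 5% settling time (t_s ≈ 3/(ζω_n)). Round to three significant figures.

From the overshoot, ζ = −ln(OS)/√(π²+ln²(OS)) = 0.356.
t_p = π/ω_d ⇒ ω_d = 12.8 rad/s; then ω_n = ω_d/√(1−ζ²) = 13.7 rad/s.
t_s ≈ 3/(ζω_n) = 3/(0.356·13.7) = 0.614 s.

t_s ≈ 0.614 s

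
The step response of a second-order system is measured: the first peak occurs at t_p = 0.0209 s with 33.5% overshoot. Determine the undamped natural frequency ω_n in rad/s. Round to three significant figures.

From the overshoot, ζ = −ln(OS)/√(π²+ln²(OS)) = 0.329.
From t_p = π/ω_d, ω_d = π/0.0209 = 150 rad/s, so ω_n = ω_d/√(1−ζ²) = 159 rad/s.

ω_n ≈ 159 rad/s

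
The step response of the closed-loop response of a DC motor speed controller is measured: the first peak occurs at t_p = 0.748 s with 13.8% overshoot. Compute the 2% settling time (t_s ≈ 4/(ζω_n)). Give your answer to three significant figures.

ζ from %OS: ζ = |ln 0.138|/√(π²+ln²0.138) = 0.533.
t_p = π/ω_d ⇒ ω_d = 4.20 rad/s; then ω_n = ω_d/√(1−ζ²) = 4.96 rad/s.
t_s ≈ 4/(ζω_n) = 4/(0.533·4.96) = 1.51 s.

t_s ≈ 1.51 s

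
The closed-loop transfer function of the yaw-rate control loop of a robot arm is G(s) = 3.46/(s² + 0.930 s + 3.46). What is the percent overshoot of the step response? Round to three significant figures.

%OS ≈ 44.4%

Comparing the denominator to s² + 2ζω_n s + ω_n²: ω_n = √3.46 = 1.86 rad/s, and 2ζω_n = 0.930 so ζ = 0.930/(2·1.86) = 0.250.
Overshoot: exp(−π·0.250/√(1−0.250²)) = 0.444, i.e. 44.4%.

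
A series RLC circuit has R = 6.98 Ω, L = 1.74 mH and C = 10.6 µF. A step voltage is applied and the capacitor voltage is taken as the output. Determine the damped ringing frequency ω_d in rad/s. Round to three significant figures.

For a series RLC circuit (capacitor voltage as output), ω_n = 1/√(LC) = 1/√(1.74 mH · 10.6 µF) = 7360 rad/s.
ζ = (R/2)·√(C/L) = (6.98/2)·√(10.6 µF/1.74 mH) = 0.272.
ω_d = 7360·√(1 − 0.272²) = 7080 rad/s.

ω_d ≈ 7080 rad/s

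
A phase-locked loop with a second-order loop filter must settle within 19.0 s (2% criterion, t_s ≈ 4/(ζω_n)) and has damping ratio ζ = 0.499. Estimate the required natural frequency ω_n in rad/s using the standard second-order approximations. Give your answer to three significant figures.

ω_n ≈ 0.422 rad/s

Rearranging t_s ≈ 4/(ζω_n) gives ω_n = 4/(ζ·t_s) = 4/(0.499 × 19.0) = 0.422 rad/s.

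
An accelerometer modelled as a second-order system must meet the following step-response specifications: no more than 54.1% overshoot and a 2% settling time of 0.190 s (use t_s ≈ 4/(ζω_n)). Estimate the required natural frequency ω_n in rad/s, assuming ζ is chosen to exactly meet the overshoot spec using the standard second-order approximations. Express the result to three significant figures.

Inverting the overshoot relation: ζ = |ln 0.541|/√(π² + ln²0.541) = 0.192.
Then ω_n = 4/(ζ t_s) = 4/(0.192 × 0.190) = 110 rad/s.

ω_n ≈ 110 rad/s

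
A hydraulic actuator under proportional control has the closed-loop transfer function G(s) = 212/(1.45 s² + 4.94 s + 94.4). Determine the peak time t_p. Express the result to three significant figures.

Dividing through by 1.45: denominator becomes s² + 3.407 s + 65.10.
So ω_n = √65.10 = 8.07 rad/s and ζ = 3.407/(2·8.07) = 0.211.
The damped frequency ω_d = ω_n√(1−ζ²) = 7.89 rad/s. t_p = π/ω_d = 0.398 s.

t_p ≈ 0.398 s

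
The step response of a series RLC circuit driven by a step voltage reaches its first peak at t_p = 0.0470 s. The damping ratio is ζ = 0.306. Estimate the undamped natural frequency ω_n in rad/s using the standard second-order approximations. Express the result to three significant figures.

Peak time t_p = π/ω_d, so ω_d = π/t_p = π/0.0470 = 66.8 rad/s.
ω_n = ω_d/√(1−ζ²) = 66.8/√0.906 = 70.2 rad/s.

ω_n ≈ 70.2 rad/s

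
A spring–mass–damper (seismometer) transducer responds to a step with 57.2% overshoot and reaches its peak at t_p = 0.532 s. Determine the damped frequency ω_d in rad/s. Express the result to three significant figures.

t_p = π/ω_d, so ω_d = π/0.532 = 5.91 rad/s.

ω_d ≈ 5.91 rad/s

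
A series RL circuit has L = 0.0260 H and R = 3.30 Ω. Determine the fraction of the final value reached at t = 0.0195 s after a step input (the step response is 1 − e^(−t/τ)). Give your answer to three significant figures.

y/y_∞ ≈ 0.916

τ = L/R = 0.0260/3.30 = 0.00788 s.
y(t)/y_∞ = 1 − e^(−t/τ) = 1 − e^(−0.0195/0.00788) = 1 − e^(−2.47) = 0.916.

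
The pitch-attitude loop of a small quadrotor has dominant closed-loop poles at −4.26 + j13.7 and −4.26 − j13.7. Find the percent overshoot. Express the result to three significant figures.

%OS ≈ 37.6%

The poles are at −σ ± jω_d with σ = 4.26 and ω_d = 13.7, so ω_n = √(σ²+ω_d²) = 14.3 rad/s and ζ = σ/ω_n = 0.297.
Overshoot: exp(−π·0.297/√(1−0.297²)) = 0.376, i.e. 37.6%.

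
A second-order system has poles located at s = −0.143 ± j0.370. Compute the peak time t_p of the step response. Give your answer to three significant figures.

t_p = π/ω_d with ω_d = 0.370 (the imaginary part), so t_p = 8.49 s.

t_p ≈ 8.49 s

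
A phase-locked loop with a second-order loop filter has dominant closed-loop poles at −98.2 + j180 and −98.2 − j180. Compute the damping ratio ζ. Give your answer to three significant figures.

ζ ≈ 0.479

With σ = 98.2, ω_d = 180: ω_n = √(σ²+ω_d²) = 205 rad/s, ζ = σ/ω_n = 0.479.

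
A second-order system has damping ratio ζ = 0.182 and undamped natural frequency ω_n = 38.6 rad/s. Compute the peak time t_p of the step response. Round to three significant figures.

t_p ≈ 0.0828 s

The damped frequency is ω_d = ω_n√(1−ζ²) = 38.6·√(1−0.0331) = 38.0 rad/s.
Peak time t_p = π/ω_d = π/38.0 = 0.0828 s.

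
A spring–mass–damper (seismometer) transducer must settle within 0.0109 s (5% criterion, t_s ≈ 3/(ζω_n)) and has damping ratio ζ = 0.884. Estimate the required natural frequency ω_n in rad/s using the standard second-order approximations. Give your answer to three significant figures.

Rearranging t_s ≈ 3/(ζω_n) gives ω_n = 3/(ζ·t_s) = 3/(0.884 × 0.0109) = 311 rad/s.

ω_n ≈ 311 rad/s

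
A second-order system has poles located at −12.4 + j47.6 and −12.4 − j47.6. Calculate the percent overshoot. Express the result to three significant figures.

%OS ≈ 44.1%

With σ = 12.4, ω_d = 47.6: ω_n = √(σ²+ω_d²) = 49.2 rad/s, ζ = σ/ω_n = 0.252.
Overshoot: exp(−π·0.252/√(1−0.252²)) = 0.441, i.e. 44.1%.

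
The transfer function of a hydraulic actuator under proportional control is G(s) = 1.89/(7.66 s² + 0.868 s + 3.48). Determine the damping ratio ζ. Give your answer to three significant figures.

Dividing through by 7.66: denominator becomes s² + 0.1133 s + 0.4543.
So ω_n = √0.4543 = 0.674 rad/s and ζ = 0.1133/(2·0.674) = 0.0841.

ζ ≈ 0.0841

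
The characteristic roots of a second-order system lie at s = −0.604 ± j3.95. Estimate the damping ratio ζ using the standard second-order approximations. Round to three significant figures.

ζ ≈ 0.151

With σ = 0.604, ω_d = 3.95: ω_n = √(σ²+ω_d²) = 4.00 rad/s, ζ = σ/ω_n = 0.151.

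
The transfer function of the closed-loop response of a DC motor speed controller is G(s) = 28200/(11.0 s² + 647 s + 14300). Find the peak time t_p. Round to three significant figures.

t_p ≈ 0.151 s

Dividing through by 11.0: denominator becomes s² + 58.82 s + 1300.
So ω_n = √1300 = 36.1 rad/s and ζ = 58.82/(2·36.1) = 0.816.
ω_d = 36.1·√(1 − 0.816²) = 20.9 rad/s. t_p = π/ω_d = 0.151 s.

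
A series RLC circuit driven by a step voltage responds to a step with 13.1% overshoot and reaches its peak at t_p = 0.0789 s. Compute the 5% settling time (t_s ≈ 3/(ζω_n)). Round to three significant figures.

t_s ≈ 0.116 s

From the overshoot, ζ = −ln(OS)/√(π²+ln²(OS)) = 0.543.
From t_p = π/ω_d, ω_d = π/0.0789 = 39.8 rad/s, so ω_n = ω_d/√(1−ζ²) = 47.4 rad/s.
t_s ≈ 3/(ζω_n) = 3/(0.543·47.4) = 0.116 s.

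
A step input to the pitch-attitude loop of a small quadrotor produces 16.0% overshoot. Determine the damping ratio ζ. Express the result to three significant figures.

ζ ≈ 0.504

ζ = −ln(OS)/√(π² + (ln OS)²). With OS = 0.160, ln OS = −1.833 and ζ = 1.833/3.637 = 0.504.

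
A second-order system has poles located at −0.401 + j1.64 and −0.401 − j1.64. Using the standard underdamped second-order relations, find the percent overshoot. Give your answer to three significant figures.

%OS ≈ 46.4%

With σ = 0.401, ω_d = 1.64: ω_n = √(σ²+ω_d²) = 1.69 rad/s, ζ = σ/ω_n = 0.238.
%OS = 100 e^{−πζ/√(1−ζ²)} with ζ = 0.238 gives 46.4%.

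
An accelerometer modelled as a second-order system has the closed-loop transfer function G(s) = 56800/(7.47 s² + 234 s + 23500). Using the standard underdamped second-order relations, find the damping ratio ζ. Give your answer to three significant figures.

ζ ≈ 0.279

Dividing through by 7.47: denominator becomes s² + 31.33 s + 3146.
So ω_n = √3146 = 56.1 rad/s and ζ = 31.33/(2·56.1) = 0.279.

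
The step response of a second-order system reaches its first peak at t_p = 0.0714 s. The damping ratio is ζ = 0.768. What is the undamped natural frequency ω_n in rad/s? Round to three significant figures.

ω_n ≈ 68.7 rad/s

Peak time t_p = π/ω_d, so ω_d = π/t_p = π/0.0714 = 44.0 rad/s.
ω_n = ω_d/√(1−ζ²) = 44.0/√0.410 = 68.7 rad/s.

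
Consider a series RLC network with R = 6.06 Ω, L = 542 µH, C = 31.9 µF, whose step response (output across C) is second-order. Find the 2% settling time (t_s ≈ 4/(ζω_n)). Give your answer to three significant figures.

For a series RLC circuit (capacitor voltage as output), ω_n = 1/√(LC) = 1/√(542 µH · 31.9 µF) = 7610 rad/s.
ζ = (R/2)·√(C/L) = (6.06/2)·√(31.9 µF/542 µH) = 0.735.
t_s ≈ 4/(ζω_n) = 0.000716 s.

t_s ≈ 0.000716 s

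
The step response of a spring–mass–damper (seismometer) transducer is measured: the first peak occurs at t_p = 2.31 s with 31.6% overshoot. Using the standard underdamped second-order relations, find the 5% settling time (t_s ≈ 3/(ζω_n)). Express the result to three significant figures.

The overshoot fixes ζ = −ln(OS)/√(π²+ln²(OS)) = 0.344.
From t_p = π/ω_d, ω_d = π/2.31 = 1.36 rad/s, so ω_n = ω_d/√(1−ζ²) = 1.45 rad/s.
t_s ≈ 3/(ζω_n) = 3/(0.344·1.45) = 6.02 s.

t_s ≈ 6.02 s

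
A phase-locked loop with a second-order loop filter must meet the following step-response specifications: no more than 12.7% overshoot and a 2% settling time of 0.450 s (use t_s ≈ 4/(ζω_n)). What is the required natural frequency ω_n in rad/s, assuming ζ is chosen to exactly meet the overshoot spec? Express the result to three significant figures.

ζ = −ln(OS)/√(π² + (ln OS)²). With OS = 0.127, ln OS = −2.064 and ζ = 2.064/3.759 = 0.549.
Then ω_n = 4/(ζ t_s) = 4/(0.549 × 0.450) = 16.2 rad/s.

ω_n ≈ 16.2 rad/s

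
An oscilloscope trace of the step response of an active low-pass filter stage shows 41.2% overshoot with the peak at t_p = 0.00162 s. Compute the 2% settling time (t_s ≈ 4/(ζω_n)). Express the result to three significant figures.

t_s ≈ 0.00731 s

From the overshoot, ζ = −ln(OS)/√(π²+ln²(OS)) = 0.272.
From t_p = π/ω_d, ω_d = π/0.00162 = 1940 rad/s, so ω_n = ω_d/√(1−ζ²) = 2020 rad/s.
t_s ≈ 4/(ζω_n) = 4/(0.272·2020) = 0.00731 s.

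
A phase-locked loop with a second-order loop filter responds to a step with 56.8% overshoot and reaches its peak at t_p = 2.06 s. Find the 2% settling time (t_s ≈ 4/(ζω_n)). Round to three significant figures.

The overshoot fixes ζ = −ln(OS)/√(π²+ln²(OS)) = 0.177.
From t_p = π/ω_d, ω_d = π/2.06 = 1.53 rad/s, so ω_n = ω_d/√(1−ζ²) = 1.55 rad/s.
t_s ≈ 4/(ζω_n) = 4/(0.177·1.55) = 14.6 s.

t_s ≈ 14.6 s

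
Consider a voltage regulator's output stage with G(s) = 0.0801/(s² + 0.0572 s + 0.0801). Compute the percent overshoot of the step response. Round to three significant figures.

%OS ≈ 72.7%

Comparing the denominator to s² + 2ζω_n s + ω_n²: ω_n = √0.0801 = 0.283 rad/s, and 2ζω_n = 0.0572 so ζ = 0.0572/(2·0.283) = 0.101.
%OS = 100·exp(−πζ/√(1−ζ²)) = 72.7%.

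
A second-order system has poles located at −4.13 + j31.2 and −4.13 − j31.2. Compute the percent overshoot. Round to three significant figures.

With σ = 4.13, ω_d = 31.2: ω_n = √(σ²+ω_d²) = 31.5 rad/s, ζ = σ/ω_n = 0.131.
%OS = 100 e^{−πζ/√(1−ζ²)} with ζ = 0.131 gives 66.0%.

%OS ≈ 66.0%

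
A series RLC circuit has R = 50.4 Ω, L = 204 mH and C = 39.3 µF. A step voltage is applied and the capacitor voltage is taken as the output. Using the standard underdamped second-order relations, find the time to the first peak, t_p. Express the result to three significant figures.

t_p ≈ 0.00950 s

For a series RLC circuit (capacitor voltage as output), ω_n = 1/√(LC) = 1/√(204 mH · 39.3 µF) = 353 rad/s.
ζ = (R/2)·√(C/L) = (50.4/2)·√(39.3 µF/204 mH) = 0.350.
ω_d = ω_n√(1−ζ²) = 331 rad/s. t_p = π/ω_d = 0.00950 s.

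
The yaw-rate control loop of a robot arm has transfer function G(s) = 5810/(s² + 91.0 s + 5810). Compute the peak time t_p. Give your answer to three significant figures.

Comparing the denominator to s² + 2ζω_n s + ω_n²: ω_n = √5810 = 76.2 rad/s, and 2ζω_n = 91.0 so ζ = 91.0/(2·76.2) = 0.597.
ω_d = 76.2·√(1 − 0.597²) = 61.2 rad/s. Then t_p = π/ω_d = 0.0514 s.

t_p ≈ 0.0514 s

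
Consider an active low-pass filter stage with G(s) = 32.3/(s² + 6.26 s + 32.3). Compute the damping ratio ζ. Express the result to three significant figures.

ω_n = √32.3 = 5.68 rad/s; ζ = 6.26/(2·5.68) = 0.551.

ζ ≈ 0.551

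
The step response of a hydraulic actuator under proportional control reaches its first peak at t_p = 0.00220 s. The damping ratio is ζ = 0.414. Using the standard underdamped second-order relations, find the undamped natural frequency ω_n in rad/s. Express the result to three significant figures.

Peak time t_p = π/ω_d, so ω_d = π/t_p = π/0.00220 = 1430 rad/s.
ω_n = ω_d/√(1−ζ²) = 1430/√0.829 = 1570 rad/s.

ω_n ≈ 1570 rad/s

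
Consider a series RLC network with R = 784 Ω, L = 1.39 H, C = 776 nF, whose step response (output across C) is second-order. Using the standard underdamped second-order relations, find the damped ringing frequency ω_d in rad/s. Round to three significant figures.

For a series RLC circuit (capacitor voltage as output), ω_n = 1/√(LC) = 1/√(1.39 H · 776 nF) = 963 rad/s.
ζ = (R/2)·√(C/L) = (784/2)·√(776 nF/1.39 H) = 0.293.
ω_d = ω_n√(1−ζ²) = 921 rad/s.

ω_d ≈ 921 rad/s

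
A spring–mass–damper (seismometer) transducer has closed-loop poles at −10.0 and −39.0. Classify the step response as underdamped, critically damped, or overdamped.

overdamped

Since the poles are distinct, negative and real, the response is overdamped.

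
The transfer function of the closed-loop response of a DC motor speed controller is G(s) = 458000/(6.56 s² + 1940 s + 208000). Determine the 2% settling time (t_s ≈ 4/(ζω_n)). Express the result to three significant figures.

Dividing through by 6.56: denominator becomes s² + 295.7 s + 31710.
So ω_n = √31710 = 178 rad/s and ζ = 295.7/(2·178) = 0.830.
t_s ≈ 4/(ζω_n) = 0.0271 s.

t_s ≈ 0.0271 s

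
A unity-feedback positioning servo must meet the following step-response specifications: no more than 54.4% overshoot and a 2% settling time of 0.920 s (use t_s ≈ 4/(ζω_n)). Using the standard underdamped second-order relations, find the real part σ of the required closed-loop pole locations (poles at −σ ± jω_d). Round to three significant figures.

σ ≈ 4.35

The settling-time spec alone fixes σ = ζω_n = 4/t_s = 4/0.920 = 4.35.
(Overshoot then fixes ζ = 0.190 and hence ω_d = σ·√(1−ζ²)/ζ = 22.4 rad/s.)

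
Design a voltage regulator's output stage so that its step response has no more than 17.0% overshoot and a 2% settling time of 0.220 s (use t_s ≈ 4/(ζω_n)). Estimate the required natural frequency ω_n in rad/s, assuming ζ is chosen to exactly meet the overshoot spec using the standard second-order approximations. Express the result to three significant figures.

ω_n ≈ 37.0 rad/s

ζ = −ln(OS)/√(π² + (ln OS)²). With OS = 0.170, ln OS = −1.772 and ζ = 1.772/3.607 = 0.491.
Then ω_n = 4/(ζ t_s) = 4/(0.491 × 0.220) = 37.0 rad/s.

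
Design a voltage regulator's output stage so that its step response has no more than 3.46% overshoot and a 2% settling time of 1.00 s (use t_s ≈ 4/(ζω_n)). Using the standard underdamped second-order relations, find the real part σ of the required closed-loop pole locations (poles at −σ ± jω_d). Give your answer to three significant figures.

σ ≈ 4.00

The settling-time spec alone fixes σ = ζω_n = 4/t_s = 4/1.00 = 4.00.
(Overshoot then fixes ζ = 0.731 and hence ω_d = σ·√(1−ζ²)/ζ = 3.74 rad/s.)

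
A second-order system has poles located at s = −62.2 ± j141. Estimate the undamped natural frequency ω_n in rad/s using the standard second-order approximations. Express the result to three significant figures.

ω_n ≈ 154 rad/s

With σ = 62.2, ω_d = 141: ω_n = √(σ²+ω_d²) = 154 rad/s, ζ = σ/ω_n = 0.404.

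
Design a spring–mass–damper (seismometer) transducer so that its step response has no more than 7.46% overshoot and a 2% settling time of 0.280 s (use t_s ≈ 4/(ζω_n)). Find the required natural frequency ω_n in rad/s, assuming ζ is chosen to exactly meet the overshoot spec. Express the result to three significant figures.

Inverting the overshoot relation: ζ = |ln 0.0746|/√(π² + ln²0.0746) = 0.637.
Then ω_n = 4/(ζ t_s) = 4/(0.637 × 0.280) = 22.4 rad/s.

ω_n ≈ 22.4 rad/s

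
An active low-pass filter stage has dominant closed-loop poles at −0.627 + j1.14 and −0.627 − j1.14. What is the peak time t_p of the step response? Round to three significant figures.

t_p = π/ω_d with ω_d = 1.14 (the imaginary part), so t_p = 2.76 s.

t_p ≈ 2.76 s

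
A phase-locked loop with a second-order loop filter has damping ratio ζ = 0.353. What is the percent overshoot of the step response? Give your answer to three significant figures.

%OS ≈ 30.6%

For an underdamped second-order system, %OS = 100·exp(−πζ/√(1−ζ²)).
πζ/√(1−ζ²) = π·0.353/√(1−0.125) = 1.185, so %OS = 100·e^(−1.185) = 30.6%.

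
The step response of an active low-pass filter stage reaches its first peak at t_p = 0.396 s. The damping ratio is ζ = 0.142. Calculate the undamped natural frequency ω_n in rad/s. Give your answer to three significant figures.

Peak time t_p = π/ω_d, so ω_d = π/t_p = π/0.396 = 7.93 rad/s.
ω_n = ω_d/√(1−ζ²) = 7.93/√0.980 = 8.01 rad/s.

ω_n ≈ 8.01 rad/s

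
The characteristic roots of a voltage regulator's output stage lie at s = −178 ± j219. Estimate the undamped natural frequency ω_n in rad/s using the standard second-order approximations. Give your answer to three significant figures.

ω_n ≈ 282 rad/s

The poles are at −σ ± jω_d with σ = 178 and ω_d = 219, so ω_n = √(σ²+ω_d²) = 282 rad/s and ζ = σ/ω_n = 0.631.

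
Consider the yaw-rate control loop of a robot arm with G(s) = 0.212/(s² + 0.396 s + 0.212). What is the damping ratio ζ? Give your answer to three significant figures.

ζ ≈ 0.430

Comparing the denominator to s² + 2ζω_n s + ω_n²: ω_n = √0.212 = 0.460 rad/s, and 2ζω_n = 0.396 so ζ = 0.396/(2·0.460) = 0.430.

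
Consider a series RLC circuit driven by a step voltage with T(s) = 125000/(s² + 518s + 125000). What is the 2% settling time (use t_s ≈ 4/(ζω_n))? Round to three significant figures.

Matching coefficients with s² + 2ζω_n s + ω_n² gives ω_n² = 125000 ⇒ ω_n = 354 rad/s, and ζ = 518/(2ω_n) = 0.733.
t_s ≈ 4/(ζω_n) = 4/(0.733·354) = 0.0154 s.

t_s ≈ 0.0154 s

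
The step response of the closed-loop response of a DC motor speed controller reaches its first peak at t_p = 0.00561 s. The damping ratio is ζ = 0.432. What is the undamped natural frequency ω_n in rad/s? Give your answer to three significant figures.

Peak time t_p = π/ω_d, so ω_d = π/t_p = π/0.00561 = 560 rad/s.
ω_n = ω_d/√(1−ζ²) = 560/√0.813 = 621 rad/s.

ω_n ≈ 621 rad/s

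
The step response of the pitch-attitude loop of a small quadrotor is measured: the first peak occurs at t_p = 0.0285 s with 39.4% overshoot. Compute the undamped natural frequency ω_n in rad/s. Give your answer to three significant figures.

ζ from %OS: ζ = |ln 0.394|/√(π²+ln²0.394) = 0.284.
From t_p = π/ω_d, ω_d = π/0.0285 = 110 rad/s, so ω_n = ω_d/√(1−ζ²) = 115 rad/s.

ω_n ≈ 115 rad/s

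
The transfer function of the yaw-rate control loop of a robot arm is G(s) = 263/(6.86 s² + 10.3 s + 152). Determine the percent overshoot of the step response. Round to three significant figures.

%OS ≈ 60.2%

Dividing through by 6.86: denominator becomes s² + 1.501 s + 22.16.
So ω_n = √22.16 = 4.71 rad/s and ζ = 1.501/(2·4.71) = 0.159.
%OS = 100 e^{−πζ/√(1−ζ²)} with ζ = 0.159 gives 60.2%.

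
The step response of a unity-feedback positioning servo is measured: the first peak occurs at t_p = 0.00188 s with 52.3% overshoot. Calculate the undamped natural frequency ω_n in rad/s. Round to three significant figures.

ζ from %OS: ζ = |ln 0.523|/√(π²+ln²0.523) = 0.202.
From t_p = π/ω_d, ω_d = π/0.00188 = 1670 rad/s, so ω_n = ω_d/√(1−ζ²) = 1710 rad/s.

ω_n ≈ 1710 rad/s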